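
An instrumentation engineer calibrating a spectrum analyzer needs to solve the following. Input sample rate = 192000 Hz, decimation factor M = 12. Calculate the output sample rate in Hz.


Decimation reduces the sample rate:
fs_out = fs_in / M
       = 192000 / 12
       = 16000.0 Hz

16000.0 Hz


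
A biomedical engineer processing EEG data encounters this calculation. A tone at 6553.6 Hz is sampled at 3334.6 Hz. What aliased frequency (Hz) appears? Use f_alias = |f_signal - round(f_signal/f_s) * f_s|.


Compute the nearest integer multiple of fs to the signal:
n = round(6553.6 / 3334.6) = 2
f_alias = |6553.6 - 2 * 3334.6|
        = |6553.6 - 6669.2|
        = 115.6 Hz

115.6


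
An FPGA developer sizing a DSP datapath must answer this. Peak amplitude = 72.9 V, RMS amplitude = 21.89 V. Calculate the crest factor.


Crest factor is the ratio of peak to RMS:
CF = V_peak / V_rms
   = 72.9 / 21.89
   = 3.3303

3.3303


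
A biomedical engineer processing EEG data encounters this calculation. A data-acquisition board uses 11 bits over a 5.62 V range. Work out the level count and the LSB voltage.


Step 1 — number of quantization levels:
L = 2^N = 2^11 = 2048

Step 2 — LSB step size:
delta = Vfs / L
      = 5.62 / 2048
      = 0.00274414 V

Levels = 2048; step size = 0.00274414 V


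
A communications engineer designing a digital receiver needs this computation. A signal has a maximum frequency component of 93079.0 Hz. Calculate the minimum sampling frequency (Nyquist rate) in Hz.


The Nyquist rate is twice the maximum frequency component.
fs_min = 2 * fmax
      = 2 * 93079.0
      = 186158.0 Hz

186158.0


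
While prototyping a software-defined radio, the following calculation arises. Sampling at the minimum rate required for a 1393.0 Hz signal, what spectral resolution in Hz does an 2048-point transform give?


Step 1 — Nyquist sampling rate:
fs = 2 * fmax = 2 * 1393.0 = 2786.0 Hz

Step 2 — DFT bin spacing:
df = fs / N = 2786.0 / 2048 = 1.3604 Hz

1.3604 Hz


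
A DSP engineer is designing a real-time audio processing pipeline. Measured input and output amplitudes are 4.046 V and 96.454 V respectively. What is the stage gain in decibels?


Voltage gain in dB:
G = 20 * log10(Vout / Vin)
  = 20 * log10(96.454 / 4.046)
  = 20 * log10(23.839348)
  = 20 * 1.377294
  = 27.55 dB

27.55 dB


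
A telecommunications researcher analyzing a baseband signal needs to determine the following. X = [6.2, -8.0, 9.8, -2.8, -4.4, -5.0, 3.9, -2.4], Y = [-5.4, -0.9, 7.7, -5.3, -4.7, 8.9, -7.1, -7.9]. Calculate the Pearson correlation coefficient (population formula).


Pearson correlation coefficient (population):
r = cov(X,Y) / (std(X) * std(Y))
Mean X = -0.3375, Mean Y = -1.8375
Cov(X,Y) = 3.313594
Std(X) = 5.817417, Std(Y) = 6.169063
r = 0.0923

0.0923


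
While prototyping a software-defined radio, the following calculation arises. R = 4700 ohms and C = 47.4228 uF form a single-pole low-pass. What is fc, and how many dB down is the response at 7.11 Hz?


Step 1 — cutoff frequency:
fc = 1 / (2*pi*R*C)
C = 47.4228 uF = 4.74228e-05 F
fc = 1 / (2*pi*4700*4.74228e-05)
   = 0.714061 Hz

Step 2 — magnitude at f = 7.11 Hz:
|H(f)| = 1 / sqrt(1 + (f/fc)^2)
f/fc = 7.11 / 0.714061 = 9.957133
|H| = 1 / sqrt(1 + 99.144498) = 0.0999278
|H|_dB = 20*log10(0.0999278) = -20.01 dB

fc = 0.714061 Hz; |H(7.11 Hz)| = -20.01 dB


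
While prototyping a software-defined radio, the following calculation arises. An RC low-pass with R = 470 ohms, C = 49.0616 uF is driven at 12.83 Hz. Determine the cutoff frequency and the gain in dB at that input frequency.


Step 1 — cutoff frequency:
fc = 1 / (2*pi*R*C)
C = 49.0616 uF = 4.90616e-05 F
fc = 1 / (2*pi*470*4.90616e-05)
   = 6.90209 Hz

Step 2 — magnitude at f = 12.83 Hz:
|H(f)| = 1 / sqrt(1 + (f/fc)^2)
f/fc = 12.83 / 6.90209 = 1.858857
|H| = 1 / sqrt(1 + 3.455349) = 0.4737608
|H|_dB = 20*log10(0.4737608) = -6.49 dB

fc = 6.90209 Hz; |H(12.83 Hz)| = -6.49 dB


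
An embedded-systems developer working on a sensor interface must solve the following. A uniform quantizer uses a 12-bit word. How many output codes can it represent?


Number of quantization levels = 2^N
= 2^12
= 4096

4096


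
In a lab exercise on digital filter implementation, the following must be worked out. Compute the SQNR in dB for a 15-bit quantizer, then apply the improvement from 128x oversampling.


Step 1 — baseline SQNR at Nyquist:
SQNR_base = 6.02*N + 1.76
          = 6.02*15 + 1.76
          = 92.06 dB

Step 2 — oversampling processing gain:
G = 10*log10(OSR) = 10*log10(128) = 21.07 dB

Step 3 — total:
SQNR_total = 92.06 + 21.07 = 113.13 dB

Base SQNR = 92.06 dB; oversampled SQNR = 113.13 dB


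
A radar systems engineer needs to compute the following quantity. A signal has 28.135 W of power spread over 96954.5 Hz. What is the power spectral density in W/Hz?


Power spectral density:
PSD = P / BW
    = 28.135 / 96954.5
    = 0.00029019 W/Hz

0.00029019 W/Hz


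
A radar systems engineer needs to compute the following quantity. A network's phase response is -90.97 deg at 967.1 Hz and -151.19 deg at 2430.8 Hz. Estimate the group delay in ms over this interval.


Group delay from phase difference:
tau = -d(phi)/d(omega)
d(phi) = -60.22 deg = -1.051037 rad
d(omega) = 2*pi*(2430.8 - 967.1) = 9196.6983 rad/s
tau = -(-1.051037) / 9196.6983
    = 0.1143 ms

0.1143 ms


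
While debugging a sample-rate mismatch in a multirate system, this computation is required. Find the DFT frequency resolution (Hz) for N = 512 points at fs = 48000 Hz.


DFT frequency resolution:
df = fs / N
   = 48000 / 512
   = 93.75 Hz

93.75 Hz


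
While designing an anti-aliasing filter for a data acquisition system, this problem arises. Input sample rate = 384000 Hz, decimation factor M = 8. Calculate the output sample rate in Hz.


Decimation reduces the sample rate:
fs_out = fs_in / M
       = 384000 / 8
       = 48000.0 Hz

48000.0 Hz


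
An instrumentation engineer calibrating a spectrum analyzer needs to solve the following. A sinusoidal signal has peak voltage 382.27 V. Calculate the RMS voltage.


RMS voltage for a sinusoidal waveform:
V_rms = V_peak / sqrt(2)
      = 382.27 / 1.414214
      = 270.306 V

270.306 V


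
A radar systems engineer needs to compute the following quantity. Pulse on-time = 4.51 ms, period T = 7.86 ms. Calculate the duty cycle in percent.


Duty cycle as a percentage:
DC = (t_on / T) * 100
   = (4.51 / 7.86) * 100
   = 0.573791 * 100
   = 57.38 %

57.38 %


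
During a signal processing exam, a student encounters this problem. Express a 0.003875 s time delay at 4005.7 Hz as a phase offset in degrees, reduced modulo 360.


Phase shift from frequency and time delay:
phi = 360 * f * t_delay
    = 360 * 4005.7 * 0.003875
    = 5587.95 degrees
    mod 360 = 187.95 degrees

187.95 degrees


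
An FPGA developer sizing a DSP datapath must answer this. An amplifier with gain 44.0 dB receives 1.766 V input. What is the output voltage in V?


Output voltage from dB gain:
V_out = V_in * 10^(gain_dB / 20)
      = 1.766 * 10^(44.0 / 20)
      = 1.766 * 158.489319
      = 279.8921 V

279.8921 V


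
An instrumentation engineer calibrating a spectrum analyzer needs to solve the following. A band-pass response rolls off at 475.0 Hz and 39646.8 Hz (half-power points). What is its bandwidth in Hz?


Bandwidth is the difference of -3dB frequencies:
BW = f_high - f_low
   = 39646.8 - 475.0
   = 39171.8 Hz

39171.8 Hz


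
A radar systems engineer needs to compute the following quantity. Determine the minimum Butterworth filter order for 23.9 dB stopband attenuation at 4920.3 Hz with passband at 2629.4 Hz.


Butterworth filter order formula:
n = log10(10^(A/10) - 1) / (2 * log10(f_stop/f_pass))
10^(23.9/10) - 1 = 244.4709
f_stop/f_pass = 4920.3 / 2629.4 = 1.8713
n = 4.3879 -> ceil = 5

5


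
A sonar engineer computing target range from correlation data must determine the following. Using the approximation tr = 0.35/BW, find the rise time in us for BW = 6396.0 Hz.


Rise time from bandwidth relationship:
tr = 0.35 / BW
   = 0.35 / 6396.0
   = 5.472170106e-05 s
   = 54.7217 us

54.7217 us


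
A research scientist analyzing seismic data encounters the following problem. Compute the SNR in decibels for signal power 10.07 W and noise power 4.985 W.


SNR in decibels:
SNR = 10 * log10(Ps / Pn)
    = 10 * log10(10.07 / 4.985)
    = 10 * log10(2.0201)
    = 10 * 0.3054
    = 3.05 dB

3.05 dB


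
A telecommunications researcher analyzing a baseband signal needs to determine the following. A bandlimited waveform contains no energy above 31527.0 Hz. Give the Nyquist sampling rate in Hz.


The Nyquist rate is twice the maximum frequency component.
fs_min = 2 * fmax
      = 2 * 31527.0
      = 63054.0 Hz

63054.0


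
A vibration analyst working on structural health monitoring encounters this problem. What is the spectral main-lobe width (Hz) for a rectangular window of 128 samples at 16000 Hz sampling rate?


Main lobe width for a rectangular window:
Width = 2 * fs / N
      = 2 * 16000 / 128
      = 32000 / 128
      = 250.0 Hz

250.0 Hz


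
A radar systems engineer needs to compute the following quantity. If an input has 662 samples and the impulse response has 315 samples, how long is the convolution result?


Linear convolution output length:
L = N + M - 1
  = 662 + 315 - 1
  = 976 samples

976


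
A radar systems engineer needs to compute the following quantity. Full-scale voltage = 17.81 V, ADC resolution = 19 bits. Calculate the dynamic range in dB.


Dynamic range from full-scale to LSB:
V_min = V_max / 2^bits = 17.81 / 2^19
DR = 20 * log10(V_max / V_min)
   = 20 * log10(2^19)
   = 20 * 19 * log10(2)
   = 114.39 dB

114.39 dB


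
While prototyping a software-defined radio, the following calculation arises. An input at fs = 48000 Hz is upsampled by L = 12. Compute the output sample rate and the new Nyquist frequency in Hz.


Step 1 — output sample rate after interpolation by L:
fs_out = L * fs_in = 12 * 48000 = 576000 Hz

Step 2 — Nyquist frequency of the output stream:
f_Nyq = fs_out / 2 = 576000 / 2 = 288000.0 Hz

fs_out = 576000 Hz; f_Nyquist = 288000.0 Hz


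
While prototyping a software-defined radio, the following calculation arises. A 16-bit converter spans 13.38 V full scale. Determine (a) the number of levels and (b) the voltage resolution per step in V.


Step 1 — number of quantization levels:
L = 2^N = 2^16 = 65536

Step 2 — LSB step size:
delta = Vfs / L
      = 13.38 / 65536
      = 0.00020416 V

Levels = 65536; step size = 0.00020416 V


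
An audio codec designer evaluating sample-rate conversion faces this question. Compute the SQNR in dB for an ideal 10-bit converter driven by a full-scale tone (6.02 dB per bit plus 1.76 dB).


Theoretical SNR for a full-scale sinusoid:
SNR = 6.02 * N + 1.76
    = 6.02 * 10 + 1.76
    = 60.2 + 1.76
    = 61.96 dB

61.96 dB


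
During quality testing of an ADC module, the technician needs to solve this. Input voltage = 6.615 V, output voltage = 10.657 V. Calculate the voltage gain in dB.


Voltage gain in dB:
G = 20 * log10(Vout / Vin)
  = 20 * log10(10.657 / 6.615)
  = 20 * log10(1.611036)
  = 20 * 0.207105
  = 4.14 dB

4.14 dB


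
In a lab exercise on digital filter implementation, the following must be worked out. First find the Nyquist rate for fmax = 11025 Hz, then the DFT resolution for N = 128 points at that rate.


Step 1 — Nyquist sampling rate:
fs = 2 * fmax = 2 * 11025 = 22050 Hz

Step 2 — DFT bin spacing:
df = fs / N = 22050 / 128 = 172.2656 Hz

172.2656 Hz


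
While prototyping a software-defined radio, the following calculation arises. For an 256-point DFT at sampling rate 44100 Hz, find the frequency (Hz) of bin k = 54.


Frequency of DFT bin k:
f_k = k * fs / N
    = 54 * 44100 / 256
    = 2381400 / 256
    = 9302.344 Hz

9302.344 Hz


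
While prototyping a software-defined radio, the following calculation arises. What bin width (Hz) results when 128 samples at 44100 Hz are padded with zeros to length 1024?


Frequency resolution after zero-padding:
N_padded = 128 * 8 = 1024
df = fs / N_padded
   = 44100 / 1024
   = 43.0664 Hz

43.0664 Hz


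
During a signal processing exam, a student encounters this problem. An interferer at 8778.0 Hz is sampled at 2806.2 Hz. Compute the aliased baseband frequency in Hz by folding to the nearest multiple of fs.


Compute the nearest integer multiple of fs to the signal:
n = round(8778.0 / 2806.2) = 3
f_alias = |8778.0 - 3 * 2806.2|
        = |8778.0 - 8418.6|
        = 359.4 Hz

359.4


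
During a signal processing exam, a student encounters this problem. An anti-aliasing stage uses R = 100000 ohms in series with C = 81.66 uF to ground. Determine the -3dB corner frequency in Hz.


Cutoff frequency of a first-order RC filter:
fc = 1 / (2 * pi * R * C)
C = 81.66 uF = 8.166e-05 F
fc = 1 / (2 * pi * 100000 * 8.166e-05)
   = 1 / 51.308491218428
   = 0.01949 Hz

0.01949 Hz


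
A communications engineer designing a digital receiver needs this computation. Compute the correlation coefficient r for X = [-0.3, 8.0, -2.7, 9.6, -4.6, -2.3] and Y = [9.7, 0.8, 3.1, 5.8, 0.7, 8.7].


Pearson correlation coefficient (population):
r = cov(X,Y) / (std(X) * std(Y))
Mean X = 1.2833, Mean Y = 4.8
Cov(X,Y) = -1.565
Std(X) = 5.478874, Std(Y) = 3.557152
r = -0.0803

-0.0803


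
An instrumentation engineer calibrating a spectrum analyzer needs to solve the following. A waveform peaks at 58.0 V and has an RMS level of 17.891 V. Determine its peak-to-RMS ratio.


Crest factor is the ratio of peak to RMS:
CF = V_peak / V_rms
   = 58.0 / 17.891
   = 3.2419

3.2419


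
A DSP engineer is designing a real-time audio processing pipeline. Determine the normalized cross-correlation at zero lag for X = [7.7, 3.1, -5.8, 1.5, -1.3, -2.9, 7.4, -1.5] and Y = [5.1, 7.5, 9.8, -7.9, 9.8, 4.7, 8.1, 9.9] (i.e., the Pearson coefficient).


Pearson correlation coefficient (population):
r = cov(X,Y) / (std(X) * std(Y))
Mean X = 1.025, Mean Y = 5.875
Cov(X,Y) = -4.453125
Std(X) = 4.520716, Std(Y) = 5.549043
r = -0.1775

-0.1775


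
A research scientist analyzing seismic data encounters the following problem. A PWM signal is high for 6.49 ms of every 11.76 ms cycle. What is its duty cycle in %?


Duty cycle as a percentage:
DC = (t_on / T) * 100
   = (6.49 / 11.76) * 100
   = 0.551871 * 100
   = 55.19 %

55.19 %


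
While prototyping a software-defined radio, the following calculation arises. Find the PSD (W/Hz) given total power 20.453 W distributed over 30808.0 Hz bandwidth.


Power spectral density:
PSD = P / BW
    = 20.453 / 30808.0
    = 0.00066389 W/Hz

0.00066389 W/Hz


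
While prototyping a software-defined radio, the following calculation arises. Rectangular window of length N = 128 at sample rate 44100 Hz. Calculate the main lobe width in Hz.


Main lobe width for a rectangular window:
Width = 2 * fs / N
      = 2 * 44100 / 128
      = 88200 / 128
      = 689.062 Hz

689.062 Hz


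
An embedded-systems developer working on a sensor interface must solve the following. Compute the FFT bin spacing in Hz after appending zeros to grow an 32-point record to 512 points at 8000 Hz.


Frequency resolution after zero-padding:
N_padded = 32 * 16 = 512
df = fs / N_padded
   = 8000 / 512
   = 15.625 Hz

15.625 Hz


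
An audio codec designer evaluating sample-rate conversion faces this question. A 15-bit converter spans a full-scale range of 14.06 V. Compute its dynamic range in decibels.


Dynamic range from full-scale to LSB:
V_min = V_max / 2^bits = 14.06 / 2^15
DR = 20 * log10(V_max / V_min)
   = 20 * log10(2^15)
   = 20 * 15 * log10(2)
   = 90.31 dB

90.31 dB


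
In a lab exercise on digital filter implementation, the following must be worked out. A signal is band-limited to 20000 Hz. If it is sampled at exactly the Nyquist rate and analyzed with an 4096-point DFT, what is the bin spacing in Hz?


Step 1 — Nyquist sampling rate:
fs = 2 * fmax = 2 * 20000 = 40000 Hz

Step 2 — DFT bin spacing:
df = fs / N = 40000 / 4096 = 9.7656 Hz

9.7656 Hz


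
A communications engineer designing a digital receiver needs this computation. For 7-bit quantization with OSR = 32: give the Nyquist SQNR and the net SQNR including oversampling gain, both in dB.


Step 1 — baseline SQNR at Nyquist:
SQNR_base = 6.02*N + 1.76
          = 6.02*7 + 1.76
          = 43.9 dB

Step 2 — oversampling processing gain:
G = 10*log10(OSR) = 10*log10(32) = 15.05 dB

Step 3 — total:
SQNR_total = 43.9 + 15.05 = 58.95 dB

Base SQNR = 43.9 dB; oversampled SQNR = 58.95 dB


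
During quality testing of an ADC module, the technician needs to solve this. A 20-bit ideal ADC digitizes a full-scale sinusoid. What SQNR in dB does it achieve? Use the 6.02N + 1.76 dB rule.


Theoretical SNR for a full-scale sinusoid:
SNR = 6.02 * N + 1.76
    = 6.02 * 20 + 1.76
    = 120.4 + 1.76
    = 122.16 dB

122.16 dB


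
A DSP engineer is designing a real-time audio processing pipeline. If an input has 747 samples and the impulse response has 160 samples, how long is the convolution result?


Linear convolution output length:
L = N + M - 1
  = 747 + 160 - 1
  = 906 samples

906


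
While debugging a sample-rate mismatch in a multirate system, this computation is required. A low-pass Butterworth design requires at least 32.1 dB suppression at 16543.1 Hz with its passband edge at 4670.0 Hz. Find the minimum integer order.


Butterworth filter order formula:
n = log10(10^(A/10) - 1) / (2 * log10(f_stop/f_pass))
10^(32.1/10) - 1 = 1620.8101
f_stop/f_pass = 16543.1 / 4670.0 = 3.5424
n = 2.9217 -> ceil = 3

3


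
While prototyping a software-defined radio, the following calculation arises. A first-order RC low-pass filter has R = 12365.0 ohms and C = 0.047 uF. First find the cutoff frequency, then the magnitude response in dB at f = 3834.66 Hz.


Step 1 — cutoff frequency:
fc = 1 / (2*pi*R*C)
C = 0.047 uF = 4.7e-08 F
fc = 1 / (2*pi*12365.0*4.7e-08)
   = 273.86 Hz

Step 2 — magnitude at f = 3834.66 Hz:
|H(f)| = 1 / sqrt(1 + (f/fc)^2)
f/fc = 3834.66 / 273.86 = 14.002264
|H| = 1 / sqrt(1 + 196.063397) = 0.0712356
|H|_dB = 20*log10(0.0712356) = -22.95 dB

fc = 273.86 Hz; |H(3834.66 Hz)| = -22.95 dB


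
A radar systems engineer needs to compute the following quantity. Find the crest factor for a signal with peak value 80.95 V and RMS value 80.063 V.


Crest factor is the ratio of peak to RMS:
CF = V_peak / V_rms
   = 80.95 / 80.063
   = 1.0111

1.0111


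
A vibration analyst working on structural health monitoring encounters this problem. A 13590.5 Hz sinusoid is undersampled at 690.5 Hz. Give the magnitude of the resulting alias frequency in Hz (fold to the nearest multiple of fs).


Compute the nearest integer multiple of fs to the signal:
n = round(13590.5 / 690.5) = 20
f_alias = |13590.5 - 20 * 690.5|
        = |13590.5 - 13810.0|
        = 219.5 Hz

219.5


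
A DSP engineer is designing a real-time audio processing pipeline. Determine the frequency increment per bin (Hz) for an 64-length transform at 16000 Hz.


DFT frequency resolution:
df = fs / N
   = 16000 / 64
   = 250.0 Hz

250.0 Hz


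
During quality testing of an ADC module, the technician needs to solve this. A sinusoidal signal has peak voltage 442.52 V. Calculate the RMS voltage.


RMS voltage for a sinusoidal waveform:
V_rms = V_peak / sqrt(2)
      = 442.52 / 1.414214
      = 312.909 V

312.909 V


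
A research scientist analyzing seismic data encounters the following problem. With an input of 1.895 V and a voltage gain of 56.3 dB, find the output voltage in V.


Output voltage from dB gain:
V_out = V_in * 10^(gain_dB / 20)
      = 1.895 * 10^(56.3 / 20)
      = 1.895 * 653.130553
      = 1237.6824 V

1237.6824 V


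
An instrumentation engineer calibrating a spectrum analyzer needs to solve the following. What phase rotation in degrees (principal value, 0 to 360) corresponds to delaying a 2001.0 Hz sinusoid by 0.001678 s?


Phase shift from frequency and time delay:
phi = 360 * f * t_delay
    = 360 * 2001.0 * 0.001678
    = 1208.76 degrees
    mod 360 = 128.76 degrees

128.76 degrees


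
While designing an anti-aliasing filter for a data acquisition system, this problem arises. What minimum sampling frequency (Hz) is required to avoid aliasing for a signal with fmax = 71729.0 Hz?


The Nyquist rate is twice the maximum frequency component.
fs_min = 2 * fmax
      = 2 * 71729.0
      = 143458.0 Hz

143458.0


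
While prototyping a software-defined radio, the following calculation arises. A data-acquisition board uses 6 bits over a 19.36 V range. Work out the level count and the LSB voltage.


Step 1 — number of quantization levels:
L = 2^N = 2^6 = 64

Step 2 — LSB step size:
delta = Vfs / L
      = 19.36 / 64
      = 0.3025 V

Levels = 64; step size = 0.3025 V


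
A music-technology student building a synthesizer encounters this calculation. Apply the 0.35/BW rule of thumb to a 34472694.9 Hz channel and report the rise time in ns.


Rise time from bandwidth relationship:
tr = 0.35 / BW
   = 0.35 / 34472694.9
   = 1.015296312e-08 s
   = 10.153 ns

10.153 ns


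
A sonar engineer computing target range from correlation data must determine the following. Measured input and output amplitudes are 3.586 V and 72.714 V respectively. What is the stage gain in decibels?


Voltage gain in dB:
G = 20 * log10(Vout / Vin)
  = 20 * log10(72.714 / 3.586)
  = 20 * log10(20.277189)
  = 20 * 1.307008
  = 26.14 dB

26.14 dB


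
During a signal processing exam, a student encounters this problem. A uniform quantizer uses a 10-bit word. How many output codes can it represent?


Number of quantization levels = 2^N
= 2^10
= 1024

1024


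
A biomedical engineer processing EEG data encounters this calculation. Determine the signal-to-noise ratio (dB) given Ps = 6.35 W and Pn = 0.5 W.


SNR in decibels:
SNR = 10 * log10(Ps / Pn)
    = 10 * log10(6.35 / 0.5)
    = 10 * log10(12.7)
    = 10 * 1.1038
    = 11.04 dB

11.04 dB


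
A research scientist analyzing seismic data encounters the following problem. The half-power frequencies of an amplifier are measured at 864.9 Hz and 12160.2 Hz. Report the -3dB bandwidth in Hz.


Bandwidth is the difference of -3dB frequencies:
BW = f_high - f_low
   = 12160.2 - 864.9
   = 11295.3 Hz

11295.3 Hz


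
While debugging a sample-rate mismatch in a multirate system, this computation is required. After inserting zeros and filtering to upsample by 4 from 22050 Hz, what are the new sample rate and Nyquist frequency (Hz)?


Step 1 — output sample rate after interpolation by L:
fs_out = L * fs_in = 4 * 22050 = 88200 Hz

Step 2 — Nyquist frequency of the output stream:
f_Nyq = fs_out / 2 = 88200 / 2 = 44100.0 Hz

fs_out = 88200 Hz; f_Nyquist = 44100.0 Hz


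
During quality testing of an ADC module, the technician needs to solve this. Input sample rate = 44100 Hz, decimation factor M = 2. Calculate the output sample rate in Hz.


Decimation reduces the sample rate:
fs_out = fs_in / M
       = 44100 / 2
       = 22050.0 Hz

22050.0 Hz


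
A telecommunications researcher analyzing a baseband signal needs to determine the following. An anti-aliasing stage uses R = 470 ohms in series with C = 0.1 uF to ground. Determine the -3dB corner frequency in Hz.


Cutoff frequency of a first-order RC filter:
fc = 1 / (2 * pi * R * C)
C = 0.1 uF = 1e-07 F
fc = 1 / (2 * pi * 470 * 1e-07)
   = 1 / 0.00029530970943744
   = 3386.275385 Hz

3386.275385 Hz


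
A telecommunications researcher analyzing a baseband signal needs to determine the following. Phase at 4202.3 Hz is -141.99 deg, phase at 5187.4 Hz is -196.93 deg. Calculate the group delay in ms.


Group delay from phase difference:
tau = -d(phi)/d(omega)
d(phi) = -54.94 deg = -0.958884 rad
d(omega) = 2*pi*(5187.4 - 4202.3) = 6189.5658 rad/s
tau = -(-0.958884) / 6189.5658
    = 0.1549 ms

0.1549 ms


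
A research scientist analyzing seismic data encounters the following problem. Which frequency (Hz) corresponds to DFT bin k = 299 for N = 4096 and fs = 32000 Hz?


Frequency of DFT bin k:
f_k = k * fs / N
    = 299 * 32000 / 4096
    = 9568000 / 4096
    = 2335.938 Hz

2335.938 Hz


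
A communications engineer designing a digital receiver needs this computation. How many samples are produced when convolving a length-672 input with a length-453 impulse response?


Linear convolution output length:
L = N + M - 1
  = 672 + 453 - 1
  = 1124 samples

1124


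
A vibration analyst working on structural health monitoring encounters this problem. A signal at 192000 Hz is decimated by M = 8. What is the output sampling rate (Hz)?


Decimation reduces the sample rate:
fs_out = fs_in / M
       = 192000 / 8
       = 24000.0 Hz

24000.0 Hz


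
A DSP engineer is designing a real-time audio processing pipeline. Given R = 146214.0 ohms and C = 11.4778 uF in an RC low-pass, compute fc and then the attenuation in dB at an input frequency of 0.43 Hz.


Step 1 — cutoff frequency:
fc = 1 / (2*pi*R*C)
C = 11.4778 uF = 1.14778e-05 F
fc = 1 / (2*pi*146214.0*1.14778e-05)
   = 0.0948358 Hz

Step 2 — magnitude at f = 0.43 Hz:
|H(f)| = 1 / sqrt(1 + (f/fc)^2)
f/fc = 0.43 / 0.0948358 = 4.534153
|H| = 1 / sqrt(1 + 20.558543) = 0.2153725
|H|_dB = 20*log10(0.2153725) = -13.34 dB

fc = 0.0948358 Hz; |H(0.43 Hz)| = -13.34 dB


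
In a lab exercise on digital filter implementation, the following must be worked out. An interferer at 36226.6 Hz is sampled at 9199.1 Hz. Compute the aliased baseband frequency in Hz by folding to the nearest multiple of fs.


Compute the nearest integer multiple of fs to the signal:
n = round(36226.6 / 9199.1) = 4
f_alias = |36226.6 - 4 * 9199.1|
        = |36226.6 - 36796.4|
        = 569.8 Hz

569.8


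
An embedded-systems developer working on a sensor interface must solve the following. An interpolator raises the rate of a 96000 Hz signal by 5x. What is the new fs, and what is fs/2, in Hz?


Step 1 — output sample rate after interpolation by L:
fs_out = L * fs_in = 5 * 96000 = 480000 Hz

Step 2 — Nyquist frequency of the output stream:
f_Nyq = fs_out / 2 = 480000 / 2 = 240000.0 Hz

fs_out = 480000 Hz; f_Nyquist = 240000.0 Hz


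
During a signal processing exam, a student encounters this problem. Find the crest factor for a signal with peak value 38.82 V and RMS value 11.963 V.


Crest factor is the ratio of peak to RMS:
CF = V_peak / V_rms
   = 38.82 / 11.963
   = 3.245

3.245


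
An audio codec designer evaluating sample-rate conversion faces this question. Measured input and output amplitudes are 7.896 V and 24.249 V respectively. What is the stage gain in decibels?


Voltage gain in dB:
G = 20 * log10(Vout / Vin)
  = 20 * log10(24.249 / 7.896)
  = 20 * log10(3.071049)
  = 20 * 0.487287
  = 9.75 dB

9.75 dB


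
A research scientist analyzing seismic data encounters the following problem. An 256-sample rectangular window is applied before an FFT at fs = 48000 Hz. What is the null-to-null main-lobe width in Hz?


Main lobe width for a rectangular window:
Width = 2 * fs / N
      = 2 * 48000 / 256
      = 96000 / 256
      = 375.0 Hz

375.0 Hz


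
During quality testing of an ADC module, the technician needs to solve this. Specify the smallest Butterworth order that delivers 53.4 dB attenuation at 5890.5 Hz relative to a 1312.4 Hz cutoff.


Butterworth filter order formula:
n = log10(10^(A/10) - 1) / (2 * log10(f_stop/f_pass))
10^(53.4/10) - 1 = 218775.1624
f_stop/f_pass = 5890.5 / 1312.4 = 4.4883
n = 4.0946 -> ceil = 5

5


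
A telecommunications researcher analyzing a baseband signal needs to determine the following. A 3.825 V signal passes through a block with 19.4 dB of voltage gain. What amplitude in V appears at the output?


Output voltage from dB gain:
V_out = V_in * 10^(gain_dB / 20)
      = 3.825 * 10^(19.4 / 20)
      = 3.825 * 9.332543
      = 35.697 V

35.697 V


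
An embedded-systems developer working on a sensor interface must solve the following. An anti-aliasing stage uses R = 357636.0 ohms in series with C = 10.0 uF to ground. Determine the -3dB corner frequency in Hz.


Cutoff frequency of a first-order RC filter:
fc = 1 / (2 * pi * R * C)
C = 10.0 uF = 1e-05 F
fc = 1 / (2 * pi * 357636.0 * 1e-05)
   = 1 / 22.470932605185
   = 0.044502 Hz

0.044502 Hz


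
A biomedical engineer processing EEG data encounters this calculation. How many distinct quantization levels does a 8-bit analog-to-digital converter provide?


Number of quantization levels = 2^N
= 2^8
= 256

256


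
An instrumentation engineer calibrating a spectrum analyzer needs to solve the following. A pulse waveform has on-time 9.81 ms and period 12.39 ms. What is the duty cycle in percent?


Duty cycle as a percentage:
DC = (t_on / T) * 100
   = (9.81 / 12.39) * 100
   = 0.791768 * 100
   = 79.18 %

79.18 %


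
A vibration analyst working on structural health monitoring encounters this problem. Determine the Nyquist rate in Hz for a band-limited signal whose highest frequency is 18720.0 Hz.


The Nyquist rate is twice the maximum frequency component.
fs_min = 2 * fmax
      = 2 * 18720.0
      = 37440.0 Hz

37440.0


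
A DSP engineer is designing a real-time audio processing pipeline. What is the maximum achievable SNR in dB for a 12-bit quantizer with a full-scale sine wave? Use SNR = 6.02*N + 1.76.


Theoretical SNR for a full-scale sinusoid:
SNR = 6.02 * N + 1.76
    = 6.02 * 12 + 1.76
    = 72.24 + 1.76
    = 74.0 dB

74.0 dB


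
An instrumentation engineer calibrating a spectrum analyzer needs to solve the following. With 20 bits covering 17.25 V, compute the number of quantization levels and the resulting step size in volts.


Step 1 — number of quantization levels:
L = 2^N = 2^20 = 1048576

Step 2 — LSB step size:
delta = Vfs / L
      = 17.25 / 1048576
      = 1.645e-05 V

Levels = 1048576; step size = 1.645e-05 V


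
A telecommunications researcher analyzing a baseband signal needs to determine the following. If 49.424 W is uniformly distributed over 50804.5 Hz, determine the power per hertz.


Power spectral density:
PSD = P / BW
    = 49.424 / 50804.5
    = 0.00097283 W/Hz

0.00097283 W/Hz


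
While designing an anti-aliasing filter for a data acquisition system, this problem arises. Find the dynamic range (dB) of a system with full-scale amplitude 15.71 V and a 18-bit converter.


Dynamic range from full-scale to LSB:
V_min = V_max / 2^bits = 15.71 / 2^18
DR = 20 * log10(V_max / V_min)
   = 20 * log10(2^18)
   = 20 * 18 * log10(2)
   = 108.37 dB

108.37 dB


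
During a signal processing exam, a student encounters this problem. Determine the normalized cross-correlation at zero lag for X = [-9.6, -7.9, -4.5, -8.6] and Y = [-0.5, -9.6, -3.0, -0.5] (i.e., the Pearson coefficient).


Pearson correlation coefficient (population):
r = cov(X,Y) / (std(X) * std(Y))
Mean X = -7.65, Mean Y = -3.4
Cov(X,Y) = -1.4
Std(X) = 1.916377, Std(Y) = 3.722231
r = -0.1963

-0.1963


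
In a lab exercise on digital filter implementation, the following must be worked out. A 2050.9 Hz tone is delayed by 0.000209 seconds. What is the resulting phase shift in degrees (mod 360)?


Phase shift from frequency and time delay:
phi = 360 * f * t_delay
    = 360 * 2050.9 * 0.000209
    = 154.31 degrees
    mod 360 = 154.31 degrees

154.31 degrees


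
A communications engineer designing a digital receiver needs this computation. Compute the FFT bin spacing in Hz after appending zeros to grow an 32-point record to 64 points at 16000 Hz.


Frequency resolution after zero-padding:
N_padded = 32 * 2 = 64
df = fs / N_padded
   = 16000 / 64
   = 250.0 Hz

250.0 Hz


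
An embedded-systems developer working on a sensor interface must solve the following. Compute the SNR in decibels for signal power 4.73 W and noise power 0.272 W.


SNR in decibels:
SNR = 10 * log10(Ps / Pn)
    = 10 * log10(4.73 / 0.272)
    = 10 * log10(17.3897)
    = 10 * 1.2403
    = 12.4 dB

12.4 dB


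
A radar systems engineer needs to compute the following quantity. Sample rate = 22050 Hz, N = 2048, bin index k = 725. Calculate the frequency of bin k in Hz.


Frequency of DFT bin k:
f_k = k * fs / N
    = 725 * 22050 / 2048
    = 15986250 / 2048
    = 7805.786 Hz

7805.786 Hz


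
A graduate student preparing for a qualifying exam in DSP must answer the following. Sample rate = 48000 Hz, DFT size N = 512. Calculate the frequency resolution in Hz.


DFT frequency resolution:
df = fs / N
   = 48000 / 512
   = 93.75 Hz

93.75 Hz


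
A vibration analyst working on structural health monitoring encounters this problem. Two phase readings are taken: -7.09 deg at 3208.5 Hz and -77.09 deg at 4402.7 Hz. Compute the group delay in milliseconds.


Group delay from phase difference:
tau = -d(phi)/d(omega)
d(phi) = -70.0 deg = -1.22173 rad
d(omega) = 2*pi*(4402.7 - 3208.5) = 7503.3799 rad/s
tau = -(-1.22173) / 7503.3799
    = 0.1628 ms

0.1628 ms


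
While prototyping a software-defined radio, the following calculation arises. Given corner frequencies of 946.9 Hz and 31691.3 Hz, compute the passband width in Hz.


Bandwidth is the difference of -3dB frequencies:
BW = f_high - f_low
   = 31691.3 - 946.9
   = 30744.4 Hz

30744.4 Hz


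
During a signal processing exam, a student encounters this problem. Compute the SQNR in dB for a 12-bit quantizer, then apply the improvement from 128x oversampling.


Step 1 — baseline SQNR at Nyquist:
SQNR_base = 6.02*N + 1.76
          = 6.02*12 + 1.76
          = 74.0 dB

Step 2 — oversampling processing gain:
G = 10*log10(OSR) = 10*log10(128) = 21.07 dB

Step 3 — total:
SQNR_total = 74.0 + 21.07 = 95.07 dB

Base SQNR = 74.0 dB; oversampled SQNR = 95.07 dB


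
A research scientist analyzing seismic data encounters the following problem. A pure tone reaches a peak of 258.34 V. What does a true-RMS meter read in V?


RMS voltage for a sinusoidal waveform:
V_rms = V_peak / sqrt(2)
      = 258.34 / 1.414214
      = 182.674 V

182.674 V


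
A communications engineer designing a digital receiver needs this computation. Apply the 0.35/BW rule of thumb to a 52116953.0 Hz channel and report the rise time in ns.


Rise time from bandwidth relationship:
tr = 0.35 / BW
   = 0.35 / 52116953.0
   = 6.715665054e-09 s
   = 6.7157 ns

6.7157 ns


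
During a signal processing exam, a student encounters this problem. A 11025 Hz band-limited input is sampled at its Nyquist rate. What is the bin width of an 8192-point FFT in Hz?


Step 1 — Nyquist sampling rate:
fs = 2 * fmax = 2 * 11025 = 22050 Hz

Step 2 — DFT bin spacing:
df = fs / N = 22050 / 8192 = 2.6917 Hz

2.6917 Hz


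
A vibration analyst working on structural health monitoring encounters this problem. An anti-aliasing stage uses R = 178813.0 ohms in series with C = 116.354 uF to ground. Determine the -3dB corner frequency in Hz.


Cutoff frequency of a first-order RC filter:
fc = 1 / (2 * pi * R * C)
C = 116.354 uF = 0.000116354 F
fc = 1 / (2 * pi * 178813.0 * 0.000116354)
   = 1 / 130.72548924847
   = 0.00765 Hz

0.00765 Hz


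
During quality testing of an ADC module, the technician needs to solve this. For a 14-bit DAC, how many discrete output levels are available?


Number of quantization levels = 2^N
= 2^14
= 16384

16384


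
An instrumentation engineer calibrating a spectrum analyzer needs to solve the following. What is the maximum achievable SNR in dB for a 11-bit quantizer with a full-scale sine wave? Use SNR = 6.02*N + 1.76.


Theoretical SNR for a full-scale sinusoid:
SNR = 6.02 * N + 1.76
    = 6.02 * 11 + 1.76
    = 66.22 + 1.76
    = 67.98 dB

67.98 dB


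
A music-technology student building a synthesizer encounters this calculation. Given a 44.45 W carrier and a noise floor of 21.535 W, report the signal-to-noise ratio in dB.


SNR in decibels:
SNR = 10 * log10(Ps / Pn)
    = 10 * log10(44.45 / 21.535)
    = 10 * log10(2.0641)
    = 10 * 0.3147
    = 3.15 dB

3.15 dB


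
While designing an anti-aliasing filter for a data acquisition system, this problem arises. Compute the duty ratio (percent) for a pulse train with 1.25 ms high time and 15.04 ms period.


Duty cycle as a percentage:
DC = (t_on / T) * 100
   = (1.25 / 15.04) * 100
   = 0.083112 * 100
   = 8.31 %

8.31 %


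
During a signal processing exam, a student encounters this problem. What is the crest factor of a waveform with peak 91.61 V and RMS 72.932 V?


Crest factor is the ratio of peak to RMS:
CF = V_peak / V_rms
   = 91.61 / 72.932
   = 1.2561

1.2561


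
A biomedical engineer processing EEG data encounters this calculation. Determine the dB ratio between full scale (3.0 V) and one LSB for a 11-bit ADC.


Dynamic range from full-scale to LSB:
V_min = V_max / 2^bits = 3.0 / 2^11
DR = 20 * log10(V_max / V_min)
   = 20 * log10(2^11)
   = 20 * 11 * log10(2)
   = 66.23 dB

66.23 dB


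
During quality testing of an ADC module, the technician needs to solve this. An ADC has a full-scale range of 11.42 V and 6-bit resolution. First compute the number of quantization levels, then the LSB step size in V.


Step 1 — number of quantization levels:
L = 2^N = 2^6 = 64

Step 2 — LSB step size:
delta = Vfs / L
      = 11.42 / 64
      = 0.1784375 V

Levels = 64; step size = 0.1784375 V


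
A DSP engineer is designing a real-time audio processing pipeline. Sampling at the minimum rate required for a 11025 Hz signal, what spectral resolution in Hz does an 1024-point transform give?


Step 1 — Nyquist sampling rate:
fs = 2 * fmax = 2 * 11025 = 22050 Hz

Step 2 — DFT bin spacing:
df = fs / N = 22050 / 1024 = 21.5332 Hz

21.5332 Hz


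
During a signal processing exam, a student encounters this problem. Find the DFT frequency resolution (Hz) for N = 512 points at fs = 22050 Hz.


DFT frequency resolution:
df = fs / N
   = 22050 / 512
   = 43.0664 Hz

43.0664 Hz


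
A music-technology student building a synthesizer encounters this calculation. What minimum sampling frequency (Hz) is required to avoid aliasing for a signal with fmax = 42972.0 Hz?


The Nyquist rate is twice the maximum frequency component.
fs_min = 2 * fmax
      = 2 * 42972.0
      = 85944.0 Hz

85944.0


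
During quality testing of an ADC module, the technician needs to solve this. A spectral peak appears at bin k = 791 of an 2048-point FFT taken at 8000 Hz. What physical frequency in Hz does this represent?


Frequency of DFT bin k:
f_k = k * fs / N
    = 791 * 8000 / 2048
    = 6328000 / 2048
    = 3089.844 Hz

3089.844 Hz


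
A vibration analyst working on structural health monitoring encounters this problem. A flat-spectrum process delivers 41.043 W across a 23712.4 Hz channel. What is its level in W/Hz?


Power spectral density:
PSD = P / BW
    = 41.043 / 23712.4
    = 0.00173087 W/Hz

0.00173087 W/Hz


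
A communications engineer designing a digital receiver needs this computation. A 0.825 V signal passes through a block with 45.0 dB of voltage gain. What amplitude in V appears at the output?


Output voltage from dB gain:
V_out = V_in * 10^(gain_dB / 20)
      = 0.825 * 10^(45.0 / 20)
      = 0.825 * 177.827941
      = 146.7081 V

146.7081 V


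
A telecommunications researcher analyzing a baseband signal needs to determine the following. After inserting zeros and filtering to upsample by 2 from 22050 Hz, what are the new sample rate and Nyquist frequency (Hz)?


Step 1 — output sample rate after interpolation by L:
fs_out = L * fs_in = 2 * 22050 = 44100 Hz

Step 2 — Nyquist frequency of the output stream:
f_Nyq = fs_out / 2 = 44100 / 2 = 22050.0 Hz

fs_out = 44100 Hz; f_Nyquist = 22050.0 Hz


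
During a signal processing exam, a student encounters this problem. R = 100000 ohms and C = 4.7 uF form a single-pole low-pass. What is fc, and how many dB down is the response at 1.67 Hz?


Step 1 — cutoff frequency:
fc = 1 / (2*pi*R*C)
C = 4.7 uF = 4.7e-06 F
fc = 1 / (2*pi*100000*4.7e-06)
   = 0.338628 Hz

Step 2 — magnitude at f = 1.67 Hz:
|H(f)| = 1 / sqrt(1 + (f/fc)^2)
f/fc = 1.67 / 0.338628 = 4.931665
|H| = 1 / sqrt(1 + 24.32132) = 0.198727
|H|_dB = 20*log10(0.198727) = -14.03 dB

fc = 0.338628 Hz; |H(1.67 Hz)| = -14.03 dB
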